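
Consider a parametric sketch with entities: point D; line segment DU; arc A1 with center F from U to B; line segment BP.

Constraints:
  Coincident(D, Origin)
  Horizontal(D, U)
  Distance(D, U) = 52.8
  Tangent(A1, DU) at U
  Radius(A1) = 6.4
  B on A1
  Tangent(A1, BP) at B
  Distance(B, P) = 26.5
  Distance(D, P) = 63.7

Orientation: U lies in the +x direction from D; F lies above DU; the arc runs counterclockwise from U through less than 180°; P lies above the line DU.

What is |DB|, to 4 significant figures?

59.57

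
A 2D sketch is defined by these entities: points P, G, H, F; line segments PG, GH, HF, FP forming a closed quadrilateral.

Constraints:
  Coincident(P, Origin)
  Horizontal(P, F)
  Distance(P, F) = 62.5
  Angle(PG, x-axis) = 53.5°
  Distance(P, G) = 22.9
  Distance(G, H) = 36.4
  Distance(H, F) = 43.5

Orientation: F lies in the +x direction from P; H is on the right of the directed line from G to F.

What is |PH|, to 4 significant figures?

28.08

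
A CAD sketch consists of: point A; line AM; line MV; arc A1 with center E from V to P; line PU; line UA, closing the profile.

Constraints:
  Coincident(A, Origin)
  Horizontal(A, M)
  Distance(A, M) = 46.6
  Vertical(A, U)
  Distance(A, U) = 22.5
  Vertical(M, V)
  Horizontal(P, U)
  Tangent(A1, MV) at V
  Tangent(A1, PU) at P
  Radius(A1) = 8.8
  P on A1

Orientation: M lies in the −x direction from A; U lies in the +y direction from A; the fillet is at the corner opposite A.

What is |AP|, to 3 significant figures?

44.0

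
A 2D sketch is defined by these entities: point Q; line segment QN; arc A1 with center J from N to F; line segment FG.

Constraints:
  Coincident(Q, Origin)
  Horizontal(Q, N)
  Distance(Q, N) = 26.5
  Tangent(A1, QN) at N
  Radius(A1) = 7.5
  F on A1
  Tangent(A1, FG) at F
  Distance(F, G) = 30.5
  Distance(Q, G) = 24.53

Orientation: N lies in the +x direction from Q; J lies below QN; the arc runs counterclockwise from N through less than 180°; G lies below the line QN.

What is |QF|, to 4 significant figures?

21.18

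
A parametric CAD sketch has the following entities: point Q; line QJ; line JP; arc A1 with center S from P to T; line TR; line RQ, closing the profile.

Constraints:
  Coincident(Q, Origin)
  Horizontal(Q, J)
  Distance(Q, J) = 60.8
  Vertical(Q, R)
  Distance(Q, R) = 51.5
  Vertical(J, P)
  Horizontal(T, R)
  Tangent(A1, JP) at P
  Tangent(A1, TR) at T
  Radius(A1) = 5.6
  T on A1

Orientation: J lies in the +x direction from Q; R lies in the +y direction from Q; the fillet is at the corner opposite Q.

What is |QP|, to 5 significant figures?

76.180

Q is at the origin; QJ is horizontal with |QJ| = 60.8 and J on the +x side, so J = (60.800, 0.0000). QR is vertical with |QR| = 51.5 and R on the +y side, so R = (0.0000, 51.500). The virtual corner opposite Q is at (60.800, 51.500). Since A1 is tangent to JP there, SP ⟂ JP and the tangent condition forces ST to be normal to TR, with radius 5.6, so the center S sits 5.6 in from both sides at S = (55.200, 45.900). That places the tangent points at P = (60.800, 45.900) on JP and T = (55.200, 51.500) on TR. Then |QP| = |P − Q| = 76.180.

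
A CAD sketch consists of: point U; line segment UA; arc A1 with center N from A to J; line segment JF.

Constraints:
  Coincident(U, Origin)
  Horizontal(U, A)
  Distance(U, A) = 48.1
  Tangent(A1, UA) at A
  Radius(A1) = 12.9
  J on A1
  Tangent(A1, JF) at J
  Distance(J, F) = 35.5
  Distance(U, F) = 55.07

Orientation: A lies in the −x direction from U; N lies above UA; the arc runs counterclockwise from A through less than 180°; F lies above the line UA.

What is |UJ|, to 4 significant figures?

37.01

U is at the origin; UA is horizontal with |UA| = 48.1 and A on the −x side, so A = (-48.10, 0.000). Tangency of A1 to UA means the radius NA is perpendicular to UA, so N = A + (0, 12.9) = (-48.10, 12.90). Since NJ ⟂ JF (tangency), |NF| = √(12.9² + 35.5²) = 37.77 regardless of where J sits on A1. So F lies on both circle(U, 55.07) and circle(N, 37.77); the above-UA intersection is F = (-30.11, 46.11). J is the foot of the tangent from F: J = (-35.34, 11.00).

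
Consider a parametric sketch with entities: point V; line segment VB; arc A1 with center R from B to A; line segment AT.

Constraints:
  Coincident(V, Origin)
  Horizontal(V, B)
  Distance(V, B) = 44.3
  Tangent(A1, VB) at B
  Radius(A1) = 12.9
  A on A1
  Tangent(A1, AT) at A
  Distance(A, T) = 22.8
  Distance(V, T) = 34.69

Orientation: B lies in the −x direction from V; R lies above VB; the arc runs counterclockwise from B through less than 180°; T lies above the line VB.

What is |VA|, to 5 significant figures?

33.649

V is at the origin; V and B share the same y with |VB| = 44.3 and B on the −x side, so B = (-44.300, 0.0000). The tangent condition forces RB to be normal to VB, so R = B + (0, 12.9) = (-44.300, 12.900). Since RA ⟂ AT (tangency), |RT| = √(12.9² + 22.8²) = 26.196 regardless of where A sits on A1. So T lies on both circle(V, 34.69) and circle(R, 26.196); the above-VB intersection is T = (-22.072, 26.762). A is the foot of the tangent from T: A = (-32.969, 6.7348).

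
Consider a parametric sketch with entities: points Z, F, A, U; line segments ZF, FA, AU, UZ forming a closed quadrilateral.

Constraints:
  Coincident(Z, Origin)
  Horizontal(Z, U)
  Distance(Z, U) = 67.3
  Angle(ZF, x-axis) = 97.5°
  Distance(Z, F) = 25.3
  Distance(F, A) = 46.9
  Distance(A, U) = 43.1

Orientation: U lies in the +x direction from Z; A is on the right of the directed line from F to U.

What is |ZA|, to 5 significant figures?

28.335

Checks: ZF at 97.50° ✓; |FA| = 46.90 ✓; |AU| = 43.10 ✓.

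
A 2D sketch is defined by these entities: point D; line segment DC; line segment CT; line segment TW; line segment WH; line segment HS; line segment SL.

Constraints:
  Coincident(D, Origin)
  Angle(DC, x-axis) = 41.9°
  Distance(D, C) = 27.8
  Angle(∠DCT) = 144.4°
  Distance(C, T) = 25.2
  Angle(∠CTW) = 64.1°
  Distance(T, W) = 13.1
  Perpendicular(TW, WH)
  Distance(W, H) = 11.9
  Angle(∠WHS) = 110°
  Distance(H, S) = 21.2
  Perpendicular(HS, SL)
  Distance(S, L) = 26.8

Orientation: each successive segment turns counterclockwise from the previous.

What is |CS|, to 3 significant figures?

18.2

The perpendicularity gives WH at right angles to TW, so WH runs at -76.6°; with |WH| = 11.9, H = (16.2, 28.6). ∠WHS = 110.0° gives HS at -6.60° from the x-axis; with |HS| = 21.2, S = (37.2, 26.1). Then |CS| = |S − C| = 18.2.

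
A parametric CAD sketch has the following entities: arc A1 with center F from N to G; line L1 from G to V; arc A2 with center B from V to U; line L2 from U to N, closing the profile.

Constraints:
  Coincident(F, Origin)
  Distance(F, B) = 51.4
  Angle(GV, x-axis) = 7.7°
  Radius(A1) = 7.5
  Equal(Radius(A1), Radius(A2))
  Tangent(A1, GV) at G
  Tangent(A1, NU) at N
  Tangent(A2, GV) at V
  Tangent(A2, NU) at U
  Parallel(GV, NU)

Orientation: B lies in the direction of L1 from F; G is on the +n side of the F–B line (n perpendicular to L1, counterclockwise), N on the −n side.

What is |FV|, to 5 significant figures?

51.944

The slot axis is L1's direction at 7.7°, so u = (cos 7.7°, sin 7.7°) = (0.99098, 0.13399) and n = (−sin 7.7°, cos 7.7°) = (-0.13399, 0.99098). F is at the origin and B lies 51.4 along u from F, so B = 51.4·u = (50.937, 6.8869). Tangency of A1 to both parallel lines with radius 7.5 puts G and N at F ± 7.5·n: G = (-1.0049, 7.4324), N = (1.0049, -7.4324). Equal radii place V and U the same way about B: V = B + 7.5·n = (49.932, 14.319), U = B − 7.5·n = (51.941, -0.54548). Then |FV| = |V − F| = 51.944.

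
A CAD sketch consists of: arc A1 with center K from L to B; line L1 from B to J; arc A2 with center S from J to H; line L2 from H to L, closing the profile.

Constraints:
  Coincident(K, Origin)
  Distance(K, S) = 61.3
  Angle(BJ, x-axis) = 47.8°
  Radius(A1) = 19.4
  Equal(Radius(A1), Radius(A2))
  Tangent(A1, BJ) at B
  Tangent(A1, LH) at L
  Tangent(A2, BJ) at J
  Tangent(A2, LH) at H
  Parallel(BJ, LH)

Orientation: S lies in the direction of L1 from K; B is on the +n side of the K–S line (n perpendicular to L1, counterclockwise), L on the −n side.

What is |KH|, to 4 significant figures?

64.30

The slot axis is L1's direction at 47.8°, so u = (cos 47.8°, sin 47.8°) = (0.6717, 0.7408) and n = (−sin 47.8°, cos 47.8°) = (-0.7408, 0.6717). K is at the origin and S lies 61.3 along u from K, so S = 61.3·u = (41.18, 45.41). Tangency of A1 to both parallel lines with radius 19.4 puts B and L at K ± 19.4·n: B = (-14.37, 13.03), L = (14.37, -13.03). Equal radii place J and H the same way about S: J = S + 19.4·n = (26.80, 58.44), H = S − 19.4·n = (55.55, 32.38). Then |KH| = |H − K| = 64.30.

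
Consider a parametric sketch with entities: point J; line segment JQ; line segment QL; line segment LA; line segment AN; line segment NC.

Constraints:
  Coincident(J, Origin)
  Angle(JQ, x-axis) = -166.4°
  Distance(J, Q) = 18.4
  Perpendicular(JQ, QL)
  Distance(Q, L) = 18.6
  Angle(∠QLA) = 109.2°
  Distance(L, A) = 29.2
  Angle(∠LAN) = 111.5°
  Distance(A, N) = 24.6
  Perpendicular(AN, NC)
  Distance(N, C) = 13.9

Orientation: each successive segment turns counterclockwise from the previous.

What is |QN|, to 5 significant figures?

44.651

∠QLA = 109.2° gives LA at -5.6000° from the x-axis; with |LA| = 29.2, A = (15.550, -25.255). ∠LAN = 111.5° gives AN at 62.900° from the x-axis; with |AN| = 24.6, N = (26.757, -3.3553). Then |QN| = |N − Q| = 44.651.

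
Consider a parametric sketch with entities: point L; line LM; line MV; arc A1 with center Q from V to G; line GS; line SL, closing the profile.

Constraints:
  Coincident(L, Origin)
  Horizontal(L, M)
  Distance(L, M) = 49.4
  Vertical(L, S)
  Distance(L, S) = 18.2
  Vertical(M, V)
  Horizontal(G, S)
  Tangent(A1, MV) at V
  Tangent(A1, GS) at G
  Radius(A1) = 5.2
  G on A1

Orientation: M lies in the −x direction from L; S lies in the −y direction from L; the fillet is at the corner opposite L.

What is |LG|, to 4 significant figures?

47.80

The virtual corner opposite L is at (-49.40, -18.20). The tangent condition forces QV to be normal to MV and since A1 is tangent to GS there, QG ⟂ GS, with radius 5.2, so the center Q sits 5.2 in from both sides at Q = (-44.20, -13.00). That places the tangent points at V = (-49.40, -13.00) on MV and G = (-44.20, -18.20) on GS. Then |LG| = |G − L| = 47.80.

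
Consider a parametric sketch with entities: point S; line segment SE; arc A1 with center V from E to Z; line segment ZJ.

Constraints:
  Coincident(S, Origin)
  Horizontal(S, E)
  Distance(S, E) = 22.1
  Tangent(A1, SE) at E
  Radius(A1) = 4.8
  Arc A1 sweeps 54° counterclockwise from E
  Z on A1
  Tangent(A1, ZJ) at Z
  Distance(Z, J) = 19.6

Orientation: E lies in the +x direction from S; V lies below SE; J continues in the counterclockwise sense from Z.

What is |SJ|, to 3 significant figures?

19.1

S is at the origin; SE is horizontal with |SE| = 22.1 and E on the +x side, so E = (22.1, 0.00). A1 meets SE tangentially, so VE is at right angles to SE, so V = E + (0, -4.8) = (22.1, -4.80). On A1, E sits at bearing 90° from V; a 54° counterclockwise sweep puts Z at bearing 144°, so Z = V + 4.8·(cos 144°, sin 144°) = (18.2, -1.98). A1 meets ZJ tangentially, so VZ is at right angles to ZJ, so ZJ runs along (−sin 144°, cos 144°); with |ZJ| = 19.6, J = (6.70, -17.8). Then |SJ| = |J − S| = 19.1.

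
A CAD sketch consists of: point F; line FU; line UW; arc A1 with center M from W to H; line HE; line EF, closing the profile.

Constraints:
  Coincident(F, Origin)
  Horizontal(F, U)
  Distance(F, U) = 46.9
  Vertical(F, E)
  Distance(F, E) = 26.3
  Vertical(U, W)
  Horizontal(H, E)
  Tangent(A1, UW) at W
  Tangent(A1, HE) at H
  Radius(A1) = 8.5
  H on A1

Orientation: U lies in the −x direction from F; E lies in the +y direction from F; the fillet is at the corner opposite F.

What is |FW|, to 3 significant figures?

50.2

The virtual corner opposite F is at (-46.9, 26.3). Tangency of A1 to UW means the radius MW is perpendicular to UW and tangency of A1 to HE means the radius MH is perpendicular to HE, with radius 8.5, so the center M sits 8.5 in from both sides at M = (-38.4, 17.8). That places the tangent points at W = (-46.9, 17.8) on UW and H = (-38.4, 26.3) on HE. Then |FW| = |W − F| = 50.2.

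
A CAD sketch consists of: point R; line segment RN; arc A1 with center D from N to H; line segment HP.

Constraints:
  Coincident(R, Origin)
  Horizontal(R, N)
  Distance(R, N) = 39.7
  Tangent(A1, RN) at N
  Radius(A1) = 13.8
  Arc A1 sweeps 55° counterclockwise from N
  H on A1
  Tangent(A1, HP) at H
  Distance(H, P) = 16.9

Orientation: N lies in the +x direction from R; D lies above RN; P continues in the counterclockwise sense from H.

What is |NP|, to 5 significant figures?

28.812

R is at the origin; R and N share the same y with |RN| = 39.7 and N on the +x side, so N = (39.700, 0.0000). Tangency of A1 to RN means the radius DN is perpendicular to RN, so D = N + (0, 13.8) = (39.700, 13.800). On A1, N sits at bearing -90° from D; a 55° counterclockwise sweep puts H at bearing -35°, so H = D + 13.8·(cos -35°, sin -35°) = (51.004, 5.8846). Tangency of A1 to HP means the radius DH is perpendicular to HP, so HP runs along (−sin -35°, cos -35°); with |HP| = 16.9, P = (60.698, 19.728). Then |NP| = |P − N| = 28.812.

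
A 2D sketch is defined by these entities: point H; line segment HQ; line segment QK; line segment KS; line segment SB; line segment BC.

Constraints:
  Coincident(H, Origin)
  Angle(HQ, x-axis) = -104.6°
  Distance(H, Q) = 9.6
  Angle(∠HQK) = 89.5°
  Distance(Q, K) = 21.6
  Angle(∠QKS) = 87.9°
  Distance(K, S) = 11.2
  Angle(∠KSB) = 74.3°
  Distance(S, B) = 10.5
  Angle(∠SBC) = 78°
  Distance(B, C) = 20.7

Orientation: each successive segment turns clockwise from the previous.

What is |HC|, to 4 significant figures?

29.00

H is at the origin; HQ runs at -104.6° with length 9.6, so Q = (-2.420, -9.290). ∠HQK = 89.5° gives QK at 164.9° from the x-axis; with |QK| = 21.6, K = (-23.27, -3.663). ∠QKS = 87.9° gives KS at 72.80° from the x-axis; with |KS| = 11.2, S = (-19.96, 7.036). ∠KSB = 74.3° gives SB at -32.90° from the x-axis; with |SB| = 10.5, B = (-11.15, 1.333). ∠SBC = 78.0° gives BC at -134.9° from the x-axis; with |BC| = 20.7, C = (-25.76, -13.33). Then |HC| = |C − H| = 29.00.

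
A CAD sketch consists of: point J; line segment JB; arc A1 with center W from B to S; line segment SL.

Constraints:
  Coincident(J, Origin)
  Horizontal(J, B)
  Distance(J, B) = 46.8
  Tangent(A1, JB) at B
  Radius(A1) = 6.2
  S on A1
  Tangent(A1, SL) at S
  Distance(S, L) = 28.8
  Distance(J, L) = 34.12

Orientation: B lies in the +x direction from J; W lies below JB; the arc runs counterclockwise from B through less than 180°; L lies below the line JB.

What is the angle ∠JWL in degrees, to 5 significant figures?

45.995°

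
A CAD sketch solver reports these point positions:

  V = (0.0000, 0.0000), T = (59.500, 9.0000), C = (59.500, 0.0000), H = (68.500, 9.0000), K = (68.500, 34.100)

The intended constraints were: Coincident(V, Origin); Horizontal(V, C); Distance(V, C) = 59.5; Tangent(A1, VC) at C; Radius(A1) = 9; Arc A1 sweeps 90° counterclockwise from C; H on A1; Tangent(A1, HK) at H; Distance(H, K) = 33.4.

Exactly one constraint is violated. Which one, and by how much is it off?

Distance(H, K) = 33.4 — off by 8.30.

V = (0.00, 0.00) ✓; V.y = 0.00, C.y = 0.00 ✓; |VC| = 59.50 ✓; ∠(TC, CV) = 90.00° ✓; |TC| = 9.000 ✓; bearing(T→H) − bearing(T→C) = 90.00° ✓; |TH| = 9.000 ✓; ∠(TH, HK) = 90.00° ✓; |HK| = 25.10 ✗.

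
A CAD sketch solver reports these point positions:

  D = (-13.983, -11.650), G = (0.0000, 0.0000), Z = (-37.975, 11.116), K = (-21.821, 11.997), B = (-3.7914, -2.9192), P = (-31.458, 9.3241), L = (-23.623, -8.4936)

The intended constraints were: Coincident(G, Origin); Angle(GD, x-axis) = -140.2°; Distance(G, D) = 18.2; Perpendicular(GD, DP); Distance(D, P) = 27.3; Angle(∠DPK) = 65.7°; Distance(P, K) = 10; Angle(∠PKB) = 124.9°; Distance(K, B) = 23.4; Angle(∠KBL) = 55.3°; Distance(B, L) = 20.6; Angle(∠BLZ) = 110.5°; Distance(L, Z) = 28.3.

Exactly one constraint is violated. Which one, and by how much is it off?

Distance(L, Z) = 28.3 — off by 4.00.

G = (0.00, 0.00) ✓; GD at -140.2° ✓; |GD| = 18.20 ✓; ∠(GD, DP) = 90.00° ✓; |DP| = 27.30 ✓; ∠DPK = 65.70° ✓; |PK| = 10.00 ✓; ∠PKB = 124.9° ✓; |KB| = 23.40 ✓; ∠KBL = 55.30° ✓; |BL| = 20.60 ✓; ∠BLZ = 110.5° ✓; |LZ| = 24.30 ✗.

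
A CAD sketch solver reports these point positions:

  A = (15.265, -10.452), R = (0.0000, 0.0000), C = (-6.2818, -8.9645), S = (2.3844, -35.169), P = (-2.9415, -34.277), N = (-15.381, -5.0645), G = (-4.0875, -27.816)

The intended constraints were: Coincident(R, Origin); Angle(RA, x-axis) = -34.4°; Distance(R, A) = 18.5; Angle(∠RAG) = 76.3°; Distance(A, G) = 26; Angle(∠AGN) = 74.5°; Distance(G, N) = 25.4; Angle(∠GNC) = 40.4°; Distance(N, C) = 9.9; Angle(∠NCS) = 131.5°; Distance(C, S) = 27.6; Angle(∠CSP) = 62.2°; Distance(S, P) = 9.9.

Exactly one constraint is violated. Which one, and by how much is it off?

Distance(S, P) = 9.9 — off by 4.50.

R = (0.00, 0.00) ✓; RA at -34.40° ✓; |RA| = 18.50 ✓; ∠RAG = 76.30° ✓; |AG| = 26.00 ✓; ∠AGN = 74.50° ✓; |GN| = 25.40 ✓; ∠GNC = 40.40° ✓; |NC| = 9.900 ✓; ∠NCS = 131.5° ✓; |CS| = 27.60 ✓; ∠CSP = 62.19° ✓; |SP| = 5.400 ✗.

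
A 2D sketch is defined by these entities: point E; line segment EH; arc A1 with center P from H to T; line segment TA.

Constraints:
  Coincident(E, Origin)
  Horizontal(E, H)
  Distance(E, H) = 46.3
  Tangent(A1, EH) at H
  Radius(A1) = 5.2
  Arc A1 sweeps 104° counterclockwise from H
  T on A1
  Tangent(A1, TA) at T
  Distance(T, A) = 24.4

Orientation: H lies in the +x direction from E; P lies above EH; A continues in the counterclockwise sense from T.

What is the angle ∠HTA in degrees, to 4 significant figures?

128.0°

E is at the origin; EH is horizontal with |EH| = 46.3 and H on the +x side, so H = (46.30, 0.000). Tangency of A1 to EH means the radius PH is perpendicular to EH, so P = H + (0, 5.2) = (46.30, 5.200). On A1, H sits at bearing -90° from P; a 104° counterclockwise sweep puts T at bearing 14°, so T = P + 5.2·(cos 14°, sin 14°) = (51.35, 6.458). Tangency of A1 to TA means the radius PT is perpendicular to TA, so TA runs along (−sin 14°, cos 14°); with |TA| = 24.4, A = (45.44, 30.13). Then cos ∠HTA = TH·TA / (|TH||TA|), giving 128.0°.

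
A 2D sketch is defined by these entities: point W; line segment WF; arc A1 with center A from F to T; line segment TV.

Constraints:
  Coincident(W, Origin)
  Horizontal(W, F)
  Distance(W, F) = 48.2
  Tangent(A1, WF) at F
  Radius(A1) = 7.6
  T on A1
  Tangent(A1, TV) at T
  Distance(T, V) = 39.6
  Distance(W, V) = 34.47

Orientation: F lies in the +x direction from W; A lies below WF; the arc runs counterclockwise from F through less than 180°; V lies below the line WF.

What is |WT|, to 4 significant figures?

42.78

W is at the origin; WF is horizontal with |WF| = 48.2 and F on the +x side, so F = (48.20, 0.000). The tangent condition forces AF to be normal to WF, so A = F + (0, -7.6) = (48.20, -7.600). Since AT ⟂ TV (tangency), |AV| = √(7.6² + 39.6²) = 40.32 regardless of where T sits on A1. So V lies on both circle(W, 34.47) and circle(A, 40.32); the below-WF intersection is V = (15.29, -30.89). T is the foot of the tangent from V: T = (42.72, -2.335).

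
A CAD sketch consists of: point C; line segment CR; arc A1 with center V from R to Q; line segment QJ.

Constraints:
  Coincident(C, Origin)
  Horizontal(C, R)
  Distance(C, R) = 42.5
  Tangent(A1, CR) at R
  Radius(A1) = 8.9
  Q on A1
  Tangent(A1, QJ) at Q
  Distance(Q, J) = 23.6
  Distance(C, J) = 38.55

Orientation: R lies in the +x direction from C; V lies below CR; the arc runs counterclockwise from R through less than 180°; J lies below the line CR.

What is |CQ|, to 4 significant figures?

34.62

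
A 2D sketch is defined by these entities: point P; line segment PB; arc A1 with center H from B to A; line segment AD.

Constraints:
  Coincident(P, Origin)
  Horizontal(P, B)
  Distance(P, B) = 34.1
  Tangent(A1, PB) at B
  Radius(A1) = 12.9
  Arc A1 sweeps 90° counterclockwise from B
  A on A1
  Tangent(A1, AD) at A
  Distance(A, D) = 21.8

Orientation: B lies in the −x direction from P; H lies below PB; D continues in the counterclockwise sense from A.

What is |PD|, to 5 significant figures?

58.422

On A1, B sits at bearing 90° from H; a 90° counterclockwise sweep puts A at bearing 180°, so A = H + 12.9·(cos 180°, sin 180°) = (-47.000, -12.900). Since A1 is tangent to AD there, HA ⟂ AD, so AD runs along (−sin 180°, cos 180°); with |AD| = 21.8, D = (-47.000, -34.700). Then |PD| = |D − P| = 58.422.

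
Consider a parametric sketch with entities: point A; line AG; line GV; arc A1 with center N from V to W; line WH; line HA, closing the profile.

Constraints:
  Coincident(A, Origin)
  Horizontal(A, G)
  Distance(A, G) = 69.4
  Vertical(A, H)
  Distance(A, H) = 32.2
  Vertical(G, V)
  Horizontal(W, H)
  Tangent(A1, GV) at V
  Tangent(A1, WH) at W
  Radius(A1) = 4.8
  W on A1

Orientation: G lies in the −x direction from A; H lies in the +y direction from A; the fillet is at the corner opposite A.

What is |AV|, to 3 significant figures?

74.6

A is at the origin; A and G share the same y with |AG| = 69.4 and G on the −x side, so G = (-69.4, 0.00). AH is vertical with |AH| = 32.2 and H on the +y side, so H = (0.00, 32.2). The virtual corner opposite A is at (-69.4, 32.2). The tangent condition forces NV to be normal to GV and the tangent condition forces NW to be normal to WH, with radius 4.8, so the center N sits 4.8 in from both sides at N = (-64.6, 27.4). That places the tangent points at V = (-69.4, 27.4) on GV and W = (-64.6, 32.2) on WH. Then |AV| = |V − A| = 74.6.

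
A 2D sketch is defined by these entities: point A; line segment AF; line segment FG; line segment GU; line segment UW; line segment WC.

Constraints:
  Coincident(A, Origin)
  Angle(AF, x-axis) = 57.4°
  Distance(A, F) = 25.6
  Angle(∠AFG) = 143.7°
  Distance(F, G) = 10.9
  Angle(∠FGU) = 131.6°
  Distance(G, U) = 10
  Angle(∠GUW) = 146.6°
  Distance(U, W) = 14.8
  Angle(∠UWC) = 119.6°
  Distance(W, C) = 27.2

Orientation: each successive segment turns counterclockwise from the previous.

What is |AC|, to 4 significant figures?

30.20

A is at the origin; AF runs at 57.4° with length 25.6, so F = (13.79, 21.57). ∠AFG = 143.7° gives FG at 93.70° from the x-axis; with |FG| = 10.9, G = (13.09, 32.44). ∠FGU = 131.6° gives GU at 142.1° from the x-axis; with |GU| = 10.0, U = (5.198, 38.59). ∠GUW = 146.6° gives UW at 175.5° from the x-axis; with |UW| = 14.8, W = (-9.556, 39.75). ∠UWC = 119.6° gives WC at -124.1° from the x-axis; with |WC| = 27.2, C = (-24.81, 17.22). Then |AC| = |C − A| = 30.20.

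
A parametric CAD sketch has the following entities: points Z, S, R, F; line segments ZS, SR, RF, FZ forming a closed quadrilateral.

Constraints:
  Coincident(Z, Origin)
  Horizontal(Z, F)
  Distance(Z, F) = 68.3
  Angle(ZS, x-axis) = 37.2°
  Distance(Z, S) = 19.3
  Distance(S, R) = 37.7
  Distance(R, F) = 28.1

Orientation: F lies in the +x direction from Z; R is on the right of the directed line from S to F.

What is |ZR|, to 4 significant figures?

45.57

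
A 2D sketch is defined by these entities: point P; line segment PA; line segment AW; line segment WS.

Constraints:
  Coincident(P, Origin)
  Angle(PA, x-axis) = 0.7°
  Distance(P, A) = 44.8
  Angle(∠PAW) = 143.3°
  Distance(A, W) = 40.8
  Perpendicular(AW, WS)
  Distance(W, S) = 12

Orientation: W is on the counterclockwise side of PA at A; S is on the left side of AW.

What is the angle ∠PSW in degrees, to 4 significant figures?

100.9°

P is at the origin; PA runs at 0.7° with length 44.8, so A = 44.8·(cos 0.7°, sin 0.7°) = (44.80, 0.5473). ∠PAW = 143.3°, so AW runs at 0.7° + (180° − 143.3°) = 37.40° from the x-axis; with |AW| = 40.8, W = A + 40.8·(cos 37.40°, sin 37.40°) = (77.21, 25.33). The perpendicularity gives WS at right angles to AW; with |WS| = 12.0 on the left of AW, S = W + 12.0·(-0.6074, 0.7944) = (69.92, 34.86). Then cos ∠PSW = SP·SW / (|SP||SW|), giving 100.9°.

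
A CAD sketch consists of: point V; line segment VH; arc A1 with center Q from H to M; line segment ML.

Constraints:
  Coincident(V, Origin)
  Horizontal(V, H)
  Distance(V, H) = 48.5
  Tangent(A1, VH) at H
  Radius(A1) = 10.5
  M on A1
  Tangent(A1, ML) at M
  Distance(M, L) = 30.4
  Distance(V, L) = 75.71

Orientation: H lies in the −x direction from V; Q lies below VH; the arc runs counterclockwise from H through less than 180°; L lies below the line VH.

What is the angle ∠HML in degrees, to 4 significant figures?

141.6°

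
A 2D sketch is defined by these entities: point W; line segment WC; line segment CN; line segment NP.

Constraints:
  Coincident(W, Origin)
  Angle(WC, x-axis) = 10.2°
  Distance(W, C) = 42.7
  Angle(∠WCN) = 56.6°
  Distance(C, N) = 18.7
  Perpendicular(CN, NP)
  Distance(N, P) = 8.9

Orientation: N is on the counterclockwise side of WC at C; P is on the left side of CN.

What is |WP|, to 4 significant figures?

27.18

W is at the origin; WC runs at 10.2° with length 42.7, so C = 42.7·(cos 10.2°, sin 10.2°) = (42.03, 7.562). ∠WCN = 56.6°, so CN runs at 10.2° + (180° − 56.6°) = 133.6° from the x-axis; with |CN| = 18.7, N = C + 18.7·(cos 133.6°, sin 133.6°) = (29.13, 21.10). CN ⟂ NP; with |NP| = 8.9 on the left of CN, P = N + 8.9·(-0.7242, -0.6896) = (22.68, 14.97). Then |WP| = |P − W| = 27.18.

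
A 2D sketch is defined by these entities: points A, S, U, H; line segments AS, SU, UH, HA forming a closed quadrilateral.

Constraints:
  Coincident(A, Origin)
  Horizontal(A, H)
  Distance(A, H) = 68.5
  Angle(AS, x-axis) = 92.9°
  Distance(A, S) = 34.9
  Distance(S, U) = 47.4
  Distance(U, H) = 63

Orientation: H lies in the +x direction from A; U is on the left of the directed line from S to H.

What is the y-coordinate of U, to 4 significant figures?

56.41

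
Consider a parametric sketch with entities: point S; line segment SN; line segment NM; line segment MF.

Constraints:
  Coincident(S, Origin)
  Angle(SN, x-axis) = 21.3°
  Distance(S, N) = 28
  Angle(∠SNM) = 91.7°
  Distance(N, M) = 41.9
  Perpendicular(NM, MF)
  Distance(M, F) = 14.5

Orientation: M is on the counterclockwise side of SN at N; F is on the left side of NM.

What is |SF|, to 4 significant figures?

44.81

∠SNM = 91.7°, so NM runs at 21.3° + (180° − 91.7°) = 109.6° from the x-axis; with |NM| = 41.9, M = N + 41.9·(cos 109.6°, sin 109.6°) = (12.03, 49.64). NM ⟂ MF; with |MF| = 14.5 on the left of NM, F = M + 14.5·(-0.9421, -0.3355) = (-1.628, 44.78). Then |SF| = |F − S| = 44.81.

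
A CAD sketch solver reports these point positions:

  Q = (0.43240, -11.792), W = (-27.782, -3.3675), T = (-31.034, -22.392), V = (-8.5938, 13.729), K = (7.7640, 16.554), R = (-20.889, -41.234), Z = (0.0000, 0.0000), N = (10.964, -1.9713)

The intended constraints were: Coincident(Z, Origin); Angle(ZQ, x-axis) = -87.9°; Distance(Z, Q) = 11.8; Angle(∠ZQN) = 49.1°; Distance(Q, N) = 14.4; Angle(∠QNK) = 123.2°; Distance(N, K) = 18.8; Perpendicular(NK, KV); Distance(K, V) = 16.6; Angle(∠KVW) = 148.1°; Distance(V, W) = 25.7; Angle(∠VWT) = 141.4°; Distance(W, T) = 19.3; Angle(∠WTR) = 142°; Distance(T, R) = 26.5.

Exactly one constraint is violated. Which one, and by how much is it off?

Distance(T, R) = 26.5 — off by 5.10.

Z = (0.00, 0.00) ✓; ZQ at -87.90° ✓; |ZQ| = 11.80 ✓; ∠ZQN = 49.10° ✓; |QN| = 14.40 ✓; ∠QNK = 123.2° ✓; |NK| = 18.80 ✓; ∠(NK, KV) = 90.00° ✓; |KV| = 16.60 ✓; ∠KVW = 148.1° ✓; |VW| = 25.70 ✓; ∠VWT = 141.4° ✓; |WT| = 19.30 ✓; ∠WTR = 142.0° ✓; |TR| = 21.40 ✗.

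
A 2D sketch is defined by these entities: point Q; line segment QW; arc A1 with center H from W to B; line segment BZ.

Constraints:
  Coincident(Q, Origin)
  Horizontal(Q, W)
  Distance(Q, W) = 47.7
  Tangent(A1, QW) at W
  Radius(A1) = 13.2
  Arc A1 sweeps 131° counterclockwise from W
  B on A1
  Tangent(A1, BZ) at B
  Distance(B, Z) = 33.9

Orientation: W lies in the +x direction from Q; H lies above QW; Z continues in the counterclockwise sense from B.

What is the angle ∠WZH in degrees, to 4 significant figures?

5.216°

Q is at the origin; QW is horizontal with |QW| = 47.7 and W on the +x side, so W = (47.70, 0.000). Since A1 is tangent to QW there, HW ⟂ QW, so H = W + (0, 13.2) = (47.70, 13.20). On A1, W sits at bearing -90° from H; a 131° counterclockwise sweep puts B at bearing 41°, so B = H + 13.2·(cos 41°, sin 41°) = (57.66, 21.86). The tangent condition forces HB to be normal to BZ, so BZ runs along (−sin 41°, cos 41°); with |BZ| = 33.9, Z = (35.42, 47.44). Then cos ∠WZH = ZW·ZH / (|ZW||ZH|), giving 5.216°.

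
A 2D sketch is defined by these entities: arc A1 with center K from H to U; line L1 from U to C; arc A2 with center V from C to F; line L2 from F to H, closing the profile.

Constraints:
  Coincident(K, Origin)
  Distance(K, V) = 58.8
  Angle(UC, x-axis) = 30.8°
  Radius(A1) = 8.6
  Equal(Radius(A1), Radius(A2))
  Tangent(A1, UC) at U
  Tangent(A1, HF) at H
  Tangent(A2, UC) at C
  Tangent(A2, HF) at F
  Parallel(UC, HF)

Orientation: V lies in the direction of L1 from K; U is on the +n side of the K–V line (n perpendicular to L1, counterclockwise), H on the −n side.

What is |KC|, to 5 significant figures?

59.426

The slot axis is L1's direction at 30.8°, so u = (cos 30.8°, sin 30.8°) = (0.85896, 0.51204) and n = (−sin 30.8°, cos 30.8°) = (-0.51204, 0.85896). K is at the origin and V lies 58.8 along u from K, so V = 58.8·u = (50.507, 30.108). Tangency of A1 to both parallel lines with radius 8.6 puts U and H at K ± 8.6·n: U = (-4.4036, 7.3871), H = (4.4036, -7.3871). Equal radii place C and F the same way about V: C = V + 8.6·n = (46.103, 37.495), F = V − 8.6·n = (54.910, 22.721). Then |KC| = |C − K| = 59.426.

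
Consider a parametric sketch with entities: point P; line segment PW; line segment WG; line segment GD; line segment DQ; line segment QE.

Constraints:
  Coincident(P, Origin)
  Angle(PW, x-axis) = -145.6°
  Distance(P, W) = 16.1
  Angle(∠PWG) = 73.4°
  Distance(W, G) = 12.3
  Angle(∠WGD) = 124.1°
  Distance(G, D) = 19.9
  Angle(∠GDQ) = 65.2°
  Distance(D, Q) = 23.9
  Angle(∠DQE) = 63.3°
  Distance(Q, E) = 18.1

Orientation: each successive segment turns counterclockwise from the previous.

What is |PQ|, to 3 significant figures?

6.82

P is at the origin; PW runs at -145.6° with length 16.1, so W = (-13.3, -9.10). ∠PWG = 73.4° gives WG at -39.0° from the x-axis; with |WG| = 12.3, G = (-3.73, -16.8). ∠WGD = 124.1° gives GD at 16.9° from the x-axis; with |GD| = 19.9, D = (15.3, -11.1). ∠GDQ = 65.2° gives DQ at 132° from the x-axis; with |DQ| = 23.9, Q = (-0.584, 6.79). Then |PQ| = |Q − P| = 6.82.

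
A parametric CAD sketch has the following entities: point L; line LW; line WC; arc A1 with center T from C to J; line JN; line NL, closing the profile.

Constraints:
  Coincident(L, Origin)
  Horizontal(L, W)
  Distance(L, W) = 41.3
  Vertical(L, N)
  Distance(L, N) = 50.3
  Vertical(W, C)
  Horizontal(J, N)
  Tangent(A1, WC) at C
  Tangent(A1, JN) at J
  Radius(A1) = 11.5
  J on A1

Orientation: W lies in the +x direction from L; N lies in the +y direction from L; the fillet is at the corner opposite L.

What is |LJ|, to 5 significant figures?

58.465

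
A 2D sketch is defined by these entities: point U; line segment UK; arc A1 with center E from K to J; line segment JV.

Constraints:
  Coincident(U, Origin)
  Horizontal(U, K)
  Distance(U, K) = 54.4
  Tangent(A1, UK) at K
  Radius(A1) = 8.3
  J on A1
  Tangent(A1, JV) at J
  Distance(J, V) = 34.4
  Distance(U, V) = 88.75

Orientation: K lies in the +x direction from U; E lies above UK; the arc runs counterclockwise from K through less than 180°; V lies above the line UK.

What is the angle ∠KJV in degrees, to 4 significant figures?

157.6°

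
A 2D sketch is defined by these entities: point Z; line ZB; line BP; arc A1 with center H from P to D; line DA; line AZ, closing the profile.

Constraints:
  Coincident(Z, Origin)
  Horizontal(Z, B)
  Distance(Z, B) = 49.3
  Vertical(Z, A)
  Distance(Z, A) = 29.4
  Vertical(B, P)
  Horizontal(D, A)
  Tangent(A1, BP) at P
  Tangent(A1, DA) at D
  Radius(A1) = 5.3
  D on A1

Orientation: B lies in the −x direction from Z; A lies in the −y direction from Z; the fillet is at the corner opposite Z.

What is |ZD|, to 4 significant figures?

52.92

Z is at the origin; Z and B share the same y with |ZB| = 49.3 and B on the −x side, so B = (-49.30, 0.000). Z and A share the same x with |ZA| = 29.4 and A on the −y side, so A = (0.000, -29.40). The virtual corner opposite Z is at (-49.30, -29.40). A1 meets BP tangentially, so HP is at right angles to BP and A1 meets DA tangentially, so HD is at right angles to DA, with radius 5.3, so the center H sits 5.3 in from both sides at H = (-44.00, -24.10). That places the tangent points at P = (-49.30, -24.10) on BP and D = (-44.00, -29.40) on DA. Then |ZD| = |D − Z| = 52.92.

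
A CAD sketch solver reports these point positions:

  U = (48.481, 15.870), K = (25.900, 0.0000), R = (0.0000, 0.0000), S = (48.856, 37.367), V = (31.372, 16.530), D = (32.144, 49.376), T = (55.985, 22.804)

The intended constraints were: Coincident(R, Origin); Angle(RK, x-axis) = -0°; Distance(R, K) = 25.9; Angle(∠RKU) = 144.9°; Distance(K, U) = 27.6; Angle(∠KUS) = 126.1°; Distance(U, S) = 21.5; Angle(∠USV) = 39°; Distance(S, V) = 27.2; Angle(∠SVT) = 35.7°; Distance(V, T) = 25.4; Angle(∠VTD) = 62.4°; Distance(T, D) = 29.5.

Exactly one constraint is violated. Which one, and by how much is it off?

Distance(T, D) = 29.5 — off by 6.20.

R = (0.00, 0.00) ✓; RK at 0.000° ✓; |RK| = 25.90 ✓; ∠RKU = 144.9° ✓; |KU| = 27.60 ✓; ∠KUS = 126.1° ✓; |US| = 21.50 ✓; ∠USV = 39.00° ✓; |SV| = 27.20 ✓; ∠SVT = 35.70° ✓; |VT| = 25.40 ✓; ∠VTD = 62.40° ✓; |TD| = 35.70 ✗.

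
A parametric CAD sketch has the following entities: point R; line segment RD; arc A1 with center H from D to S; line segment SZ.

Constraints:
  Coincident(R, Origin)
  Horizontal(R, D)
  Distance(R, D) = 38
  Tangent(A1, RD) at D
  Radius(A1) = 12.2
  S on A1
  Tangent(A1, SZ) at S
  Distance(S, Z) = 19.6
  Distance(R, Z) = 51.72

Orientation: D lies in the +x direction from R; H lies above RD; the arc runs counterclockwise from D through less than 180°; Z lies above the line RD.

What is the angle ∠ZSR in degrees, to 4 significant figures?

78.83°

Checks: |HS| = 12.20 ✓; ∠(HS, SZ) = 90.00° ✓; |SZ| = 19.60 ✓; |RZ| = 51.72 ✓.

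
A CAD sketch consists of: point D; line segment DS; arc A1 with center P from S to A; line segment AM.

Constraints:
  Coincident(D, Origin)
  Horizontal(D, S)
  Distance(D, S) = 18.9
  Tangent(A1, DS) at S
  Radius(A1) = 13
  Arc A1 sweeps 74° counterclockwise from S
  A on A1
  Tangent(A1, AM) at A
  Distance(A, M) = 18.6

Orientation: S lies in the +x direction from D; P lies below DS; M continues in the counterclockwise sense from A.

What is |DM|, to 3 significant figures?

27.3

D is at the origin; D and S share the same y with |DS| = 18.9 and S on the +x side, so S = (18.9, 0.00). Since A1 is tangent to DS there, PS ⟂ DS, so P = S + (0, -13) = (18.9, -13.0). On A1, S sits at bearing 90° from P; a 74° counterclockwise sweep puts A at bearing 164°, so A = P + 13.0·(cos 164°, sin 164°) = (6.40, -9.42). A1 meets AM tangentially, so PA is at right angles to AM, so AM runs along (−sin 164°, cos 164°); with |AM| = 18.6, M = (1.28, -27.3). Then |DM| = |M − D| = 27.3.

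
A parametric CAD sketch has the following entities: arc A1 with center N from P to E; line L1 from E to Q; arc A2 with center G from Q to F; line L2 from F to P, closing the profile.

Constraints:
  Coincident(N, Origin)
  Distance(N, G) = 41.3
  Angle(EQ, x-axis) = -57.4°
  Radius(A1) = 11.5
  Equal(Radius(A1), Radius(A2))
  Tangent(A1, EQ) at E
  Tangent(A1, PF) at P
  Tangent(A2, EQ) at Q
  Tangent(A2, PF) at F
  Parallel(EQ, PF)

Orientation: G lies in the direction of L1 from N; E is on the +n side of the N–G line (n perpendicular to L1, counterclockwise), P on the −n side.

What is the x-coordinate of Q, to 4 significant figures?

31.94

The slot axis is L1's direction at -57.4°, so u = (cos -57.4°, sin -57.4°) = (0.5388, -0.8425) and n = (−sin -57.4°, cos -57.4°) = (0.8425, 0.5388). N is at the origin and G lies 41.3 along u from N, so G = 41.3·u = (22.25, -34.79). Tangency of A1 to both parallel lines with radius 11.5 puts E and P at N ± 11.5·n: E = (9.688, 6.196), P = (-9.688, -6.196). Equal radii place Q and F the same way about G: Q = G + 11.5·n = (31.94, -28.60), F = G − 11.5·n = (12.56, -40.99). So Q.x = 31.94.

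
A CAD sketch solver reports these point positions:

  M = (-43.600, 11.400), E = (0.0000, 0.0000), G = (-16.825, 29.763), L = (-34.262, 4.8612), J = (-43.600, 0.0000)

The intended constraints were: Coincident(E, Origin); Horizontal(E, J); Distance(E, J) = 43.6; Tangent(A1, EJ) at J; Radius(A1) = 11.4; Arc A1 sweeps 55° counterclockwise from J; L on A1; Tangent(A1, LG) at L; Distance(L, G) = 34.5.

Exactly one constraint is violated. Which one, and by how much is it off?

Distance(L, G) = 34.5 — off by 4.10.

E = (0.00, 0.00) ✓; E.y = 0.00, J.y = 0.00 ✓; |EJ| = 43.60 ✓; ∠(MJ, JE) = 90.00° ✓; |MJ| = 11.40 ✓; bearing(M→L) − bearing(M→J) = 55.00° ✓; |ML| = 11.40 ✓; ∠(ML, LG) = 90.00° ✓; |LG| = 30.40 ✗.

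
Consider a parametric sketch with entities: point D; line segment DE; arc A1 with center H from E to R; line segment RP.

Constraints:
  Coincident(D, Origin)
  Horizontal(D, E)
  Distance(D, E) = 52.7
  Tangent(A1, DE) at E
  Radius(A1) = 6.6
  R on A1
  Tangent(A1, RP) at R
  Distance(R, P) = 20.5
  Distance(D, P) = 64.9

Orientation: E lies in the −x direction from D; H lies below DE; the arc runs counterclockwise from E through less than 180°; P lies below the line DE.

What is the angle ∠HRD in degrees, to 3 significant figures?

5.40°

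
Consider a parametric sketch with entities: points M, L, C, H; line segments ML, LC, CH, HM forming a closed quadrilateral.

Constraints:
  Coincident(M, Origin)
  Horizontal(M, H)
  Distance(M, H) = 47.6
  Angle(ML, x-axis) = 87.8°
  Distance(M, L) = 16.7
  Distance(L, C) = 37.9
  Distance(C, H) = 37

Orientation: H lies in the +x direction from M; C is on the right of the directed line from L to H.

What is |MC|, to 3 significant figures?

23.9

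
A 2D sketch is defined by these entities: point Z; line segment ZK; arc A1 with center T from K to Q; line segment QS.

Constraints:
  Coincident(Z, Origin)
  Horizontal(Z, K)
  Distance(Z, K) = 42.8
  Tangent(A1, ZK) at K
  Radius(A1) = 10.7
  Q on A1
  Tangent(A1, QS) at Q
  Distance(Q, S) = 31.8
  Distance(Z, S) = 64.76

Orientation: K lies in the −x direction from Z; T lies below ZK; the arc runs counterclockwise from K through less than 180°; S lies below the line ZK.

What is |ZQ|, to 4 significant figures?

54.80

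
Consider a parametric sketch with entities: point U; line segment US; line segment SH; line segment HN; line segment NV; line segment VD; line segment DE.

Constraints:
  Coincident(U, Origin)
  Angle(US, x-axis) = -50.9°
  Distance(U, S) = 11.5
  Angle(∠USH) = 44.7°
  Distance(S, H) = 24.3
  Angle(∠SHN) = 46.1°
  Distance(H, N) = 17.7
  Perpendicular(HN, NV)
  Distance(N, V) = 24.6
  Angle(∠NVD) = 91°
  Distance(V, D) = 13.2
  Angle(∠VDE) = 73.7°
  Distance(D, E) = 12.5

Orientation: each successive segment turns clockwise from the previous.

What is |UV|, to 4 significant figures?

18.60

∠SHN = 46.1° gives HN at 39.90° from the x-axis; with |HN| = 17.7, N = (-3.326, 5.054). HN is perpendicular to NV, so NV runs at -50.10°; with |NV| = 24.6, V = (12.45, -13.82). Then |UV| = |V − U| = 18.60.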